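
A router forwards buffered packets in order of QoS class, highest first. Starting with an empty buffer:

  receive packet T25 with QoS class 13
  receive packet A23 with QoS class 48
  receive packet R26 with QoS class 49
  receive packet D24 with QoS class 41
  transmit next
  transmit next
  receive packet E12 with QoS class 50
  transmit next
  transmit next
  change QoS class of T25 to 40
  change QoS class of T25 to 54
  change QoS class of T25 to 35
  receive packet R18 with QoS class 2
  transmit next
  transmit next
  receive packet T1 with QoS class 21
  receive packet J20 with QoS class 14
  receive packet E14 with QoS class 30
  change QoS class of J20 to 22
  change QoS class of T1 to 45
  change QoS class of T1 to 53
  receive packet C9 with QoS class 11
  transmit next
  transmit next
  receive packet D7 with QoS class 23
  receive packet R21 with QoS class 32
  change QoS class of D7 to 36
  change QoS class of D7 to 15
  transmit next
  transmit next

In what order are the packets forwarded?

R26 → A23 → E12 → D24 → T25 → R18 → T1 → E14 → R21 → J20

add T25 (QoS class 13) → {T25:13}
add A23 (QoS class 48) → {A23:48, T25:13}
add R26 (QoS class 49) → {R26:49, A23:48, T25:13}
add D24 (QoS class 41) → {R26:49, A23:48, D24:41, T25:13}
transmit next → R26; now {A23:48, D24:41, T25:13}
transmit next → A23; now {D24:41, T25:13}
add E12 (QoS class 50) → {E12:50, D24:41, T25:13}
transmit next → E12; now {D24:41, T25:13}
transmit next → D24; now {T25:13}
update T25 to QoS class 40 → {T25:40}
update T25 to QoS class 54 → {T25:54}
update T25 to QoS class 35 → {T25:35}
add R18 (QoS class 2) → {T25:35, R18:2}
transmit next → T25; now {R18:2}
transmit next → R18; now {}
add T1 (QoS class 21) → {T1:21}
add J20 (QoS class 14) → {T1:21, J20:14}
add E14 (QoS class 30) → {E14:30, T1:21, J20:14}
update J20 to QoS class 22 → {E14:30, J20:22, T1:21}
update T1 to QoS class 45 → {T1:45, E14:30, J20:22}
update T1 to QoS class 53 → {T1:53, E14:30, J20:22}
add C9 (QoS class 11) → {T1:53, E14:30, J20:22, C9:11}
transmit next → T1; now {E14:30, J20:22, C9:11}
transmit next → E14; now {J20:22, C9:11}
add D7 (QoS class 23) → {D7:23, J20:22, C9:11}
add R21 (QoS class 32) → {R21:32, D7:23, J20:22, C9:11}
update D7 to QoS class 36 → {D7:36, R21:32, J20:22, C9:11}
update D7 to QoS class 15 → {R21:32, J20:22, D7:15, C9:11}
transmit next → R21; now {J20:22, D7:15, C9:11}
transmit next → J20; now {D7:15, C9:11}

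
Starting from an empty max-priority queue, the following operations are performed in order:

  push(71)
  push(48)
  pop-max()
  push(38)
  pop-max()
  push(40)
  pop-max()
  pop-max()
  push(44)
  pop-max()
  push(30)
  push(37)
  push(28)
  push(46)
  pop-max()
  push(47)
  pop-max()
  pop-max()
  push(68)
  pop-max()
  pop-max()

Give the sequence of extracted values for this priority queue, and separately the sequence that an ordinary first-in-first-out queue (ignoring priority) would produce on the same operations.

insert 71 → {71}
insert 48 → {71, 48}
pop-max → 71; now {48}
insert 38 → {48, 38}
pop-max → 48; now {38}
insert 40 → {40, 38}
pop-max → 40; now {38}
pop-max → 38; now {}
insert 44 → {44}
pop-max → 44; now {}
insert 30 → {30}
insert 37 → {37, 30}
insert 28 → {37, 30, 28}
insert 46 → {46, 37, 30, 28}
pop-max → 46; now {37, 30, 28}
insert 47 → {47, 37, 30, 28}
pop-max → 47; now {37, 30, 28}
pop-max → 37; now {30, 28}
insert 68 → {68, 30, 28}
pop-max → 68; now {30, 28}
pop-max → 30; now {28}

priority queue: 71 → 48 → 40 → 38 → 44 → 46 → 47 → 37 → 68 → 30; FIFO queue: 71 → 48 → 38 → 40 → 44 → 30 → 37 → 28 → 46 → 47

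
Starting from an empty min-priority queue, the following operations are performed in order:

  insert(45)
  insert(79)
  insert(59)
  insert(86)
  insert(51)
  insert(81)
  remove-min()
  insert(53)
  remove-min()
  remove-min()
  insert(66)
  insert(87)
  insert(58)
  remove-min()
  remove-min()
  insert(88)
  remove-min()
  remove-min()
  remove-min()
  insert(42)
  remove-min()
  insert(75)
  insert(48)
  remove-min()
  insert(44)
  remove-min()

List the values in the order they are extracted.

45 → 51 → 53 → 58 → 59 → 66 → 79 → 81 → 42 → 48 → 44

insert 45 → {45}
insert 79 → {45, 79}
insert 59 → {45, 59, 79}
insert 86 → {45, 59, 79, 86}
insert 51 → {45, 51, 59, 79, 86}
insert 81 → {45, 51, 59, 79, 81, 86}
remove-min → 45; now {51, 59, 79, 81, 86}
insert 53 → {51, 53, 59, 79, 81, 86}
remove-min → 51; now {53, 59, 79, 81, 86}
remove-min → 53; now {59, 79, 81, 86}
insert 66 → {59, 66, 79, 81, 86}
insert 87 → {59, 66, 79, 81, 86, 87}
insert 58 → {58, 59, 66, 79, 81, 86, 87}
remove-min → 58; now {59, 66, 79, 81, 86, 87}
remove-min → 59; now {66, 79, 81, 86, 87}
insert 88 → {66, 79, 81, 86, 87, 88}
remove-min → 66; now {79, 81, 86, 87, 88}
remove-min → 79; now {81, 86, 87, 88}
remove-min → 81; now {86, 87, 88}
insert 42 → {42, 86, 87, 88}
remove-min → 42; now {86, 87, 88}
insert 75 → {75, 86, 87, 88}
insert 48 → {48, 75, 86, 87, 88}
remove-min → 48; now {75, 86, 87, 88}
insert 44 → {44, 75, 86, 87, 88}
remove-min → 44; now {75, 86, 87, 88}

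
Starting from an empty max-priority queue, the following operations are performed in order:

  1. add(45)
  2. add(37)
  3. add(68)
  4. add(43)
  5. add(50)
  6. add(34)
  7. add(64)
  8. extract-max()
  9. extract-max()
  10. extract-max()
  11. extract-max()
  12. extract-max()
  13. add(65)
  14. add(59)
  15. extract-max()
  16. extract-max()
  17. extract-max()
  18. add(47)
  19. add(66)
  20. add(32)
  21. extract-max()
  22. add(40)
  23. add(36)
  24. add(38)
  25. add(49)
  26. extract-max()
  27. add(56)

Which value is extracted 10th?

insert 45 → {45}
insert 37 → {45, 37}
insert 68 → {68, 45, 37}
insert 43 → {68, 45, 43, 37}
insert 50 → {68, 50, 45, 43, 37}
insert 34 → {68, 50, 45, 43, 37, 34}
insert 64 → {68, 64, 50, 45, 43, 37, 34}
extract-max → 68; now {64, 50, 45, 43, 37, 34}
extract-max → 64; now {50, 45, 43, 37, 34}
extract-max → 50; now {45, 43, 37, 34}
extract-max → 45; now {43, 37, 34}
extract-max → 43; now {37, 34}
insert 65 → {65, 37, 34}
insert 59 → {65, 59, 37, 34}
extract-max → 65; now {59, 37, 34}
extract-max → 59; now {37, 34}
extract-max → 37; now {34}
insert 47 → {47, 34}
insert 66 → {66, 47, 34}
insert 32 → {66, 47, 34, 32}
extract-max → 66; now {47, 34, 32}
insert 40 → {47, 40, 34, 32}
insert 36 → {47, 40, 36, 34, 32}
insert 38 → {47, 40, 38, 36, 34, 32}
insert 49 → {49, 47, 40, 38, 36, 34, 32}
extract-max → 49; now {47, 40, 38, 36, 34, 32}
insert 56 → {56, 47, 40, 38, 36, 34, 32}

49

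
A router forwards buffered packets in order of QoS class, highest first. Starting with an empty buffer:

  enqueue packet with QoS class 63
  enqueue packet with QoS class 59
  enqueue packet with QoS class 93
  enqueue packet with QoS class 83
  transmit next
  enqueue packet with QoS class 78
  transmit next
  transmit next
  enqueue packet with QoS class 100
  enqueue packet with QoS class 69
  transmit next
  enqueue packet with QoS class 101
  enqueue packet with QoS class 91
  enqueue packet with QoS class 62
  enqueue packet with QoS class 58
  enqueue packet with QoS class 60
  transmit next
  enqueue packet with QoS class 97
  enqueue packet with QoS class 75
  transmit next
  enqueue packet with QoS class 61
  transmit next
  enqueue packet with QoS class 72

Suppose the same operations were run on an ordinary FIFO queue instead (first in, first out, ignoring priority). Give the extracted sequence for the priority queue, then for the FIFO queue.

priority queue: 93 → 83 → 78 → 100 → 101 → 97 → 91; FIFO queue: [63, 59, 93, 83, 78, 100, 69]

insert 63 → {63}
insert 59 → {63, 59}
insert 93 → {93, 63, 59}
insert 83 → {93, 83, 63, 59}
transmit next → 93; now {83, 63, 59}
insert 78 → {83, 78, 63, 59}
transmit next → 83; now {78, 63, 59}
transmit next → 78; now {63, 59}
insert 100 → {100, 63, 59}
insert 69 → {100, 69, 63, 59}
transmit next → 100; now {69, 63, 59}
insert 101 → {101, 69, 63, 59}
insert 91 → {101, 91, 69, 63, 59}
insert 62 → {101, 91, 69, 63, 62, 59}
insert 58 → {101, 91, 69, 63, 62, 59, 58}
insert 60 → {101, 91, 69, 63, 62, 60, 59, 58}
transmit next → 101; now {91, 69, 63, 62, 60, 59, 58}
insert 97 → {97, 91, 69, 63, 62, 60, 59, 58}
insert 75 → {97, 91, 75, 69, 63, 62, 60, 59, 58}
transmit next → 97; now {91, 75, 69, 63, 62, 60, 59, 58}
insert 61 → {91, 75, 69, 63, 62, 61, 60, 59, 58}
transmit next → 91; now {75, 69, 63, 62, 61, 60, 59, 58}
insert 72 → {75, 72, 69, 63, 62, 61, 60, 59, 58}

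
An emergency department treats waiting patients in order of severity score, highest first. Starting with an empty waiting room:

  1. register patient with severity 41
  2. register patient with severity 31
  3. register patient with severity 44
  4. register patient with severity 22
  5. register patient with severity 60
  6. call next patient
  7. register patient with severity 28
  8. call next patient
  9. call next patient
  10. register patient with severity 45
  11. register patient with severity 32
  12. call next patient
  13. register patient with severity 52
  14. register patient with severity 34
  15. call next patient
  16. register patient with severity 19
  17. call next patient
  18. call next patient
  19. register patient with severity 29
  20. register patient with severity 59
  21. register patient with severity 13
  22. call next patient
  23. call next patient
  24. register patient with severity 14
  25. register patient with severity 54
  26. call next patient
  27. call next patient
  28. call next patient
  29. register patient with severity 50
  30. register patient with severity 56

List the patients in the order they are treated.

insert 41 → {41}
insert 31 → {41, 31}
insert 44 → {44, 41, 31}
insert 22 → {44, 41, 31, 22}
insert 60 → {60, 44, 41, 31, 22}
call next patient → 60; now {44, 41, 31, 22}
insert 28 → {44, 41, 31, 28, 22}
call next patient → 44; now {41, 31, 28, 22}
call next patient → 41; now {31, 28, 22}
insert 45 → {45, 31, 28, 22}
insert 32 → {45, 32, 31, 28, 22}
call next patient → 45; now {32, 31, 28, 22}
insert 52 → {52, 32, 31, 28, 22}
insert 34 → {52, 34, 32, 31, 28, 22}
call next patient → 52; now {34, 32, 31, 28, 22}
insert 19 → {34, 32, 31, 28, 22, 19}
call next patient → 34; now {32, 31, 28, 22, 19}
call next patient → 32; now {31, 28, 22, 19}
insert 29 → {31, 29, 28, 22, 19}
insert 59 → {59, 31, 29, 28, 22, 19}
insert 13 → {59, 31, 29, 28, 22, 19, 13}
call next patient → 59; now {31, 29, 28, 22, 19, 13}
call next patient → 31; now {29, 28, 22, 19, 13}
insert 14 → {29, 28, 22, 19, 14, 13}
insert 54 → {54, 29, 28, 22, 19, 14, 13}
call next patient → 54; now {29, 28, 22, 19, 14, 13}
call next patient → 29; now {28, 22, 19, 14, 13}
call next patient → 28; now {22, 19, 14, 13}
insert 50 → {50, 22, 19, 14, 13}
insert 56 → {56, 50, 22, 19, 14, 13}

60 → 44 → 41 → 45 → 52 → 34 → 32 → 59 → 31 → 54 → 29 → 28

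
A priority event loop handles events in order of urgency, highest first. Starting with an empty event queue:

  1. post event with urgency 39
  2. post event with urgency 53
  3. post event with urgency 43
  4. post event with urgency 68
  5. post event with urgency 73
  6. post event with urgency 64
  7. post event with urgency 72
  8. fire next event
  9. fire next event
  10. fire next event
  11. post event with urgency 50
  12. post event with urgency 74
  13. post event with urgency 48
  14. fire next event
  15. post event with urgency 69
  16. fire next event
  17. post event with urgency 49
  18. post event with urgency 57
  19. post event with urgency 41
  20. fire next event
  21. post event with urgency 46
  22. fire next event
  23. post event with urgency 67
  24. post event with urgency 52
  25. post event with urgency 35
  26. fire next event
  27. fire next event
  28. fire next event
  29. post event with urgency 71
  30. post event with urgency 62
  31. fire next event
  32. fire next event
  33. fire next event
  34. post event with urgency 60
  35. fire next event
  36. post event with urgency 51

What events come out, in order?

73, 72, 68, 74, 69, 64, 57, 67, 53, 52, 71, 62, 50, 60

insert 39 → {39}
insert 53 → {53, 39}
insert 43 → {53, 43, 39}
insert 68 → {68, 53, 43, 39}
insert 73 → {73, 68, 53, 43, 39}
insert 64 → {73, 68, 64, 53, 43, 39}
insert 72 → {73, 72, 68, 64, 53, 43, 39}
fire next event → 73; now {72, 68, 64, 53, 43, 39}
fire next event → 72; now {68, 64, 53, 43, 39}
fire next event → 68; now {64, 53, 43, 39}
insert 50 → {64, 53, 50, 43, 39}
insert 74 → {74, 64, 53, 50, 43, 39}
insert 48 → {74, 64, 53, 50, 48, 43, 39}
fire next event → 74; now {64, 53, 50, 48, 43, 39}
insert 69 → {69, 64, 53, 50, 48, 43, 39}
fire next event → 69; now {64, 53, 50, 48, 43, 39}
insert 49 → {64, 53, 50, 49, 48, 43, 39}
insert 57 → {64, 57, 53, 50, 49, 48, 43, 39}
insert 41 → {64, 57, 53, 50, 49, 48, 43, 41, 39}
fire next event → 64; now {57, 53, 50, 49, 48, 43, 41, 39}
insert 46 → {57, 53, 50, 49, 48, 46, 43, 41, 39}
fire next event → 57; now {53, 50, 49, 48, 46, 43, 41, 39}
insert 67 → {67, 53, 50, 49, 48, 46, 43, 41, 39}
insert 52 → {67, 53, 52, 50, 49, 48, 46, 43, 41, 39}
insert 35 → {67, 53, 52, 50, 49, 48, 46, 43, 41, 39, 35}
fire next event → 67; now {53, 52, 50, 49, 48, 46, 43, 41, 39, 35}
fire next event → 53; now {52, 50, 49, 48, 46, 43, 41, 39, 35}
fire next event → 52; now {50, 49, 48, 46, 43, 41, 39, 35}
insert 71 → {71, 50, 49, 48, 46, 43, 41, 39, 35}
insert 62 → {71, 62, 50, 49, 48, 46, 43, 41, 39, 35}
fire next event → 71; now {62, 50, 49, 48, 46, 43, 41, 39, 35}
fire next event → 62; now {50, 49, 48, 46, 43, 41, 39, 35}
fire next event → 50; now {49, 48, 46, 43, 41, 39, 35}
insert 60 → {60, 49, 48, 46, 43, 41, 39, 35}
fire next event → 60; now {49, 48, 46, 43, 41, 39, 35}
insert 51 → {51, 49, 48, 46, 43, 41, 39, 35}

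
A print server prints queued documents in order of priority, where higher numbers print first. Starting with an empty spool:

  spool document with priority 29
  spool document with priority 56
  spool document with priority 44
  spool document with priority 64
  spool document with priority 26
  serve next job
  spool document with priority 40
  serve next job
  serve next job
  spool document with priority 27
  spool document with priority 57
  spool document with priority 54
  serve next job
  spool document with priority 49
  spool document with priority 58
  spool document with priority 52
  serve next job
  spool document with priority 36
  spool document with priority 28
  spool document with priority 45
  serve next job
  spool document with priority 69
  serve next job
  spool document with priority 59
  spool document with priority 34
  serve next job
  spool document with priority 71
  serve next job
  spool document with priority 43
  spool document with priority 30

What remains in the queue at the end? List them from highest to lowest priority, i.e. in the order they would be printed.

insert 29 → {29}
insert 56 → {56, 29}
insert 44 → {56, 44, 29}
insert 64 → {64, 56, 44, 29}
insert 26 → {64, 56, 44, 29, 26}
serve next job → 64; now {56, 44, 29, 26}
insert 40 → {56, 44, 40, 29, 26}
serve next job → 56; now {44, 40, 29, 26}
serve next job → 44; now {40, 29, 26}
insert 27 → {40, 29, 27, 26}
insert 57 → {57, 40, 29, 27, 26}
insert 54 → {57, 54, 40, 29, 27, 26}
serve next job → 57; now {54, 40, 29, 27, 26}
insert 49 → {54, 49, 40, 29, 27, 26}
insert 58 → {58, 54, 49, 40, 29, 27, 26}
insert 52 → {58, 54, 52, 49, 40, 29, 27, 26}
serve next job → 58; now {54, 52, 49, 40, 29, 27, 26}
insert 36 → {54, 52, 49, 40, 36, 29, 27, 26}
insert 28 → {54, 52, 49, 40, 36, 29, 28, 27, 26}
insert 45 → {54, 52, 49, 45, 40, 36, 29, 28, 27, 26}
serve next job → 54; now {52, 49, 45, 40, 36, 29, 28, 27, 26}
insert 69 → {69, 52, 49, 45, 40, 36, 29, 28, 27, 26}
serve next job → 69; now {52, 49, 45, 40, 36, 29, 28, 27, 26}
insert 59 → {59, 52, 49, 45, 40, 36, 29, 28, 27, 26}
insert 34 → {59, 52, 49, 45, 40, 36, 34, 29, 28, 27, 26}
serve next job → 59; now {52, 49, 45, 40, 36, 34, 29, 28, 27, 26}
insert 71 → {71, 52, 49, 45, 40, 36, 34, 29, 28, 27, 26}
serve next job → 71; now {52, 49, 45, 40, 36, 34, 29, 28, 27, 26}
insert 43 → {52, 49, 45, 43, 40, 36, 34, 29, 28, 27, 26}
insert 30 → {52, 49, 45, 43, 40, 36, 34, 30, 29, 28, 27, 26}

[52, 49, 45, 43, 40, 36, 34, 30, 29, 28, 27, 26]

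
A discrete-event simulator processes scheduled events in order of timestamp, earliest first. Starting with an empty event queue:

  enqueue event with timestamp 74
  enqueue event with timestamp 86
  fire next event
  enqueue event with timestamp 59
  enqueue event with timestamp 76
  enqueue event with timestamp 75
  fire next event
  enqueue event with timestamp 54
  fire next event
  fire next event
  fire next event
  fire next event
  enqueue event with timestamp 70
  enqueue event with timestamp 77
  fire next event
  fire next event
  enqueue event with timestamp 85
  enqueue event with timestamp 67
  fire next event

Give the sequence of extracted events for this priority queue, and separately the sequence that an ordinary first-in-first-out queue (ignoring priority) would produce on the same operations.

insert 74 → {74}
insert 86 → {74, 86}
fire next event → 74; now {86}
insert 59 → {59, 86}
insert 76 → {59, 76, 86}
insert 75 → {59, 75, 76, 86}
fire next event → 59; now {75, 76, 86}
insert 54 → {54, 75, 76, 86}
fire next event → 54; now {75, 76, 86}
fire next event → 75; now {76, 86}
fire next event → 76; now {86}
fire next event → 86; now {}
insert 70 → {70}
insert 77 → {70, 77}
fire next event → 70; now {77}
fire next event → 77; now {}
insert 85 → {85}
insert 67 → {67, 85}
fire next event → 67; now {85}

priority queue: 74 → 59 → 54 → 75 → 76 → 86 → 70 → 77 → 67; FIFO queue: 74 → 86 → 59 → 76 → 75 → 54 → 70 → 77 → 85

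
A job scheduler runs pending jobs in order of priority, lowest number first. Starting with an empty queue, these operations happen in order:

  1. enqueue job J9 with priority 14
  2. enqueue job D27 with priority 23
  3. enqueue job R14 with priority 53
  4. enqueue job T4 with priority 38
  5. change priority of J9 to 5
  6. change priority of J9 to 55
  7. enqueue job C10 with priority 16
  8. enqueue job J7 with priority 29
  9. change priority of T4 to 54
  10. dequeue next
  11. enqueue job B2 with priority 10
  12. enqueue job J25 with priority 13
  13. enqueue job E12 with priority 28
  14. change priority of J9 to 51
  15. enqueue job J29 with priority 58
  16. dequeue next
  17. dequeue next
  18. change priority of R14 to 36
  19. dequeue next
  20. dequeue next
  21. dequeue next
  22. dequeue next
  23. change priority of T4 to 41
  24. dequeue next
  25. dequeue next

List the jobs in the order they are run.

add J9 (priority 14) → {J9:14}
add D27 (priority 23) → {J9:14, D27:23}
add R14 (priority 53) → {J9:14, D27:23, R14:53}
add T4 (priority 38) → {J9:14, D27:23, T4:38, R14:53}
update J9 to priority 5 → {J9:5, D27:23, T4:38, R14:53}
update J9 to priority 55 → {D27:23, T4:38, R14:53, J9:55}
add C10 (priority 16) → {C10:16, D27:23, T4:38, R14:53, J9:55}
add J7 (priority 29) → {C10:16, D27:23, J7:29, T4:38, R14:53, J9:55}
update T4 to priority 54 → {C10:16, D27:23, J7:29, R14:53, T4:54, J9:55}
dequeue next → C10; now {D27:23, J7:29, R14:53, T4:54, J9:55}
add B2 (priority 10) → {B2:10, D27:23, J7:29, R14:53, T4:54, J9:55}
add J25 (priority 13) → {B2:10, J25:13, D27:23, J7:29, R14:53, T4:54, J9:55}
add E12 (priority 28) → {B2:10, J25:13, D27:23, E12:28, J7:29, R14:53, T4:54, J9:55}
update J9 to priority 51 → {B2:10, J25:13, D27:23, E12:28, J7:29, J9:51, R14:53, T4:54}
add J29 (priority 58) → {B2:10, J25:13, D27:23, E12:28, J7:29, J9:51, R14:53, T4:54, J29:58}
dequeue next → B2; now {J25:13, D27:23, E12:28, J7:29, J9:51, R14:53, T4:54, J29:58}
dequeue next → J25; now {D27:23, E12:28, J7:29, J9:51, R14:53, T4:54, J29:58}
update R14 to priority 36 → {D27:23, E12:28, J7:29, R14:36, J9:51, T4:54, J29:58}
dequeue next → D27; now {E12:28, J7:29, R14:36, J9:51, T4:54, J29:58}
dequeue next → E12; now {J7:29, R14:36, J9:51, T4:54, J29:58}
dequeue next → J7; now {R14:36, J9:51, T4:54, J29:58}
dequeue next → R14; now {J9:51, T4:54, J29:58}
update T4 to priority 41 → {T4:41, J9:51, J29:58}
dequeue next → T4; now {J9:51, J29:58}
dequeue next → J9; now {J29:58}

C10 → B2 → J25 → D27 → E12 → J7 → R14 → T4 → J9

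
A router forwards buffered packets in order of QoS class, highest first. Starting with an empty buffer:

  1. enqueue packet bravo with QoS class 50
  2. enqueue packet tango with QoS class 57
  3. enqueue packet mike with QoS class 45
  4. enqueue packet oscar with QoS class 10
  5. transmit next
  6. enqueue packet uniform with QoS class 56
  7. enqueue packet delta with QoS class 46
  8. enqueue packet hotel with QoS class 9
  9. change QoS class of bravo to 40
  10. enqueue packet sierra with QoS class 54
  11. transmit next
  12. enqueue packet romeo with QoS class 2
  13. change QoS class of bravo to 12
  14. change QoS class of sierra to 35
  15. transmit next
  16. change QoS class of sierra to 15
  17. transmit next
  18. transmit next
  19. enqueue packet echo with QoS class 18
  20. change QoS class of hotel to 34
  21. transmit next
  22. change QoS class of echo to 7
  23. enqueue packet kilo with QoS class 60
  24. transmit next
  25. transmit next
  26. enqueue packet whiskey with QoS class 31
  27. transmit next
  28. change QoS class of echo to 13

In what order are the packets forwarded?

add bravo (QoS class 50) → {bravo:50}
add tango (QoS class 57) → {tango:57, bravo:50}
add mike (QoS class 45) → {tango:57, bravo:50, mike:45}
add oscar (QoS class 10) → {tango:57, bravo:50, mike:45, oscar:10}
transmit next → tango; now {bravo:50, mike:45, oscar:10}
add uniform (QoS class 56) → {uniform:56, bravo:50, mike:45, oscar:10}
add delta (QoS class 46) → {uniform:56, bravo:50, delta:46, mike:45, oscar:10}
add hotel (QoS class 9) → {uniform:56, bravo:50, delta:46, mike:45, oscar:10, hotel:9}
update bravo to QoS class 40 → {uniform:56, delta:46, mike:45, bravo:40, oscar:10, hotel:9}
add sierra (QoS class 54) → {uniform:56, sierra:54, delta:46, mike:45, bravo:40, oscar:10, hotel:9}
transmit next → uniform; now {sierra:54, delta:46, mike:45, bravo:40, oscar:10, hotel:9}
add romeo (QoS class 2) → {sierra:54, delta:46, mike:45, bravo:40, oscar:10, hotel:9, romeo:2}
update bravo to QoS class 12 → {sierra:54, delta:46, mike:45, bravo:12, oscar:10, hotel:9, romeo:2}
update sierra to QoS class 35 → {delta:46, mike:45, sierra:35, bravo:12, oscar:10, hotel:9, romeo:2}
transmit next → delta; now {mike:45, sierra:35, bravo:12, oscar:10, hotel:9, romeo:2}
update sierra to QoS class 15 → {mike:45, sierra:15, bravo:12, oscar:10, hotel:9, romeo:2}
transmit next → mike; now {sierra:15, bravo:12, oscar:10, hotel:9, romeo:2}
transmit next → sierra; now {bravo:12, oscar:10, hotel:9, romeo:2}
add echo (QoS class 18) → {echo:18, bravo:12, oscar:10, hotel:9, romeo:2}
update hotel to QoS class 34 → {hotel:34, echo:18, bravo:12, oscar:10, romeo:2}
transmit next → hotel; now {echo:18, bravo:12, oscar:10, romeo:2}
update echo to QoS class 7 → {bravo:12, oscar:10, echo:7, romeo:2}
add kilo (QoS class 60) → {kilo:60, bravo:12, oscar:10, echo:7, romeo:2}
transmit next → kilo; now {bravo:12, oscar:10, echo:7, romeo:2}
transmit next → bravo; now {oscar:10, echo:7, romeo:2}
add whiskey (QoS class 31) → {whiskey:31, oscar:10, echo:7, romeo:2}
transmit next → whiskey; now {oscar:10, echo:7, romeo:2}
update echo to QoS class 13 → {echo:13, oscar:10, romeo:2}

tango, uniform, delta, mike, sierra, hotel, kilo, bravo, whiskey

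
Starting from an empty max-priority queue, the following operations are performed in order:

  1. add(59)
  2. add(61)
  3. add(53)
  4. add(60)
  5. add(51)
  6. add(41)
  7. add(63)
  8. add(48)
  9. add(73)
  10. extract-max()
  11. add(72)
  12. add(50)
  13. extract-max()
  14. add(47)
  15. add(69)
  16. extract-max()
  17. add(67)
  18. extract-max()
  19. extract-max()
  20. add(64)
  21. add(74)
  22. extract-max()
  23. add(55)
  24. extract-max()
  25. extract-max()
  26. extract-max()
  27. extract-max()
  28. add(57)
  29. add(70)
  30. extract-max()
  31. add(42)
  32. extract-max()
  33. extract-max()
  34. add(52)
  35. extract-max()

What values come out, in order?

[73, 72, 69, 67, 63, 74, 64, 61, 60, 59, 70, 57, 55, 53]

insert 59 → {59}
insert 61 → {61, 59}
insert 53 → {61, 59, 53}
insert 60 → {61, 60, 59, 53}
insert 51 → {61, 60, 59, 53, 51}
insert 41 → {61, 60, 59, 53, 51, 41}
insert 63 → {63, 61, 60, 59, 53, 51, 41}
insert 48 → {63, 61, 60, 59, 53, 51, 48, 41}
insert 73 → {73, 63, 61, 60, 59, 53, 51, 48, 41}
extract-max → 73; now {63, 61, 60, 59, 53, 51, 48, 41}
insert 72 → {72, 63, 61, 60, 59, 53, 51, 48, 41}
insert 50 → {72, 63, 61, 60, 59, 53, 51, 50, 48, 41}
extract-max → 72; now {63, 61, 60, 59, 53, 51, 50, 48, 41}
insert 47 → {63, 61, 60, 59, 53, 51, 50, 48, 47, 41}
insert 69 → {69, 63, 61, 60, 59, 53, 51, 50, 48, 47, 41}
extract-max → 69; now {63, 61, 60, 59, 53, 51, 50, 48, 47, 41}
insert 67 → {67, 63, 61, 60, 59, 53, 51, 50, 48, 47, 41}
extract-max → 67; now {63, 61, 60, 59, 53, 51, 50, 48, 47, 41}
extract-max → 63; now {61, 60, 59, 53, 51, 50, 48, 47, 41}
insert 64 → {64, 61, 60, 59, 53, 51, 50, 48, 47, 41}
insert 74 → {74, 64, 61, 60, 59, 53, 51, 50, 48, 47, 41}
extract-max → 74; now {64, 61, 60, 59, 53, 51, 50, 48, 47, 41}
insert 55 → {64, 61, 60, 59, 55, 53, 51, 50, 48, 47, 41}
extract-max → 64; now {61, 60, 59, 55, 53, 51, 50, 48, 47, 41}
extract-max → 61; now {60, 59, 55, 53, 51, 50, 48, 47, 41}
extract-max → 60; now {59, 55, 53, 51, 50, 48, 47, 41}
extract-max → 59; now {55, 53, 51, 50, 48, 47, 41}
insert 57 → {57, 55, 53, 51, 50, 48, 47, 41}
insert 70 → {70, 57, 55, 53, 51, 50, 48, 47, 41}
extract-max → 70; now {57, 55, 53, 51, 50, 48, 47, 41}
insert 42 → {57, 55, 53, 51, 50, 48, 47, 42, 41}
extract-max → 57; now {55, 53, 51, 50, 48, 47, 42, 41}
extract-max → 55; now {53, 51, 50, 48, 47, 42, 41}
insert 52 → {53, 52, 51, 50, 48, 47, 42, 41}
extract-max → 53; now {52, 51, 50, 48, 47, 42, 41}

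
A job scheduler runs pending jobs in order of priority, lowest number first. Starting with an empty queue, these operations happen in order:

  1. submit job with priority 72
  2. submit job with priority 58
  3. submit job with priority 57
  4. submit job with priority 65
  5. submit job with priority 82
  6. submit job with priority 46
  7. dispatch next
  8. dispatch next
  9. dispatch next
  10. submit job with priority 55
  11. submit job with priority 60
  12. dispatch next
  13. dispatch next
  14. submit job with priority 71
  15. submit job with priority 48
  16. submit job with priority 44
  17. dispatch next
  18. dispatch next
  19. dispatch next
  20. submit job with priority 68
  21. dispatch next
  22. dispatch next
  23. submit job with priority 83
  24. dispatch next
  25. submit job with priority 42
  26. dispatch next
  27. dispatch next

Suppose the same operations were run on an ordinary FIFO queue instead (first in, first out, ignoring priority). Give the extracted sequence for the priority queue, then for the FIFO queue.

insert 72 → {72}
insert 58 → {58, 72}
insert 57 → {57, 58, 72}
insert 65 → {57, 58, 65, 72}
insert 82 → {57, 58, 65, 72, 82}
insert 46 → {46, 57, 58, 65, 72, 82}
dispatch next → 46; now {57, 58, 65, 72, 82}
dispatch next → 57; now {58, 65, 72, 82}
dispatch next → 58; now {65, 72, 82}
insert 55 → {55, 65, 72, 82}
insert 60 → {55, 60, 65, 72, 82}
dispatch next → 55; now {60, 65, 72, 82}
dispatch next → 60; now {65, 72, 82}
insert 71 → {65, 71, 72, 82}
insert 48 → {48, 65, 71, 72, 82}
insert 44 → {44, 48, 65, 71, 72, 82}
dispatch next → 44; now {48, 65, 71, 72, 82}
dispatch next → 48; now {65, 71, 72, 82}
dispatch next → 65; now {71, 72, 82}
insert 68 → {68, 71, 72, 82}
dispatch next → 68; now {71, 72, 82}
dispatch next → 71; now {72, 82}
insert 83 → {72, 82, 83}
dispatch next → 72; now {82, 83}
insert 42 → {42, 82, 83}
dispatch next → 42; now {82, 83}
dispatch next → 82; now {83}

priority queue: 46, 57, 58, 55, 60, 44, 48, 65, 68, 71, 72, 42, 82; FIFO queue: 72 → 58 → 57 → 65 → 82 → 46 → 55 → 60 → 71 → 48 → 44 → 68 → 83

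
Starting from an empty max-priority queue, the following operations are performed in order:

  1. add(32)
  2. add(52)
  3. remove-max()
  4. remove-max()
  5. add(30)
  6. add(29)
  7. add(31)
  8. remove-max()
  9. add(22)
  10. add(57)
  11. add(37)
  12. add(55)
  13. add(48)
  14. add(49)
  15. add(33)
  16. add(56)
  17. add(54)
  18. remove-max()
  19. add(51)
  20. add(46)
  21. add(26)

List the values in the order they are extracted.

insert 32 → {32}
insert 52 → {52, 32}
remove-max → 52; now {32}
remove-max → 32; now {}
insert 30 → {30}
insert 29 → {30, 29}
insert 31 → {31, 30, 29}
remove-max → 31; now {30, 29}
insert 22 → {30, 29, 22}
insert 57 → {57, 30, 29, 22}
insert 37 → {57, 37, 30, 29, 22}
insert 55 → {57, 55, 37, 30, 29, 22}
insert 48 → {57, 55, 48, 37, 30, 29, 22}
insert 49 → {57, 55, 49, 48, 37, 30, 29, 22}
insert 33 → {57, 55, 49, 48, 37, 33, 30, 29, 22}
insert 56 → {57, 56, 55, 49, 48, 37, 33, 30, 29, 22}
insert 54 → {57, 56, 55, 54, 49, 48, 37, 33, 30, 29, 22}
remove-max → 57; now {56, 55, 54, 49, 48, 37, 33, 30, 29, 22}
insert 51 → {56, 55, 54, 51, 49, 48, 37, 33, 30, 29, 22}
insert 46 → {56, 55, 54, 51, 49, 48, 46, 37, 33, 30, 29, 22}
insert 26 → {56, 55, 54, 51, 49, 48, 46, 37, 33, 30, 29, 26, 22}

52, 32, 31, 57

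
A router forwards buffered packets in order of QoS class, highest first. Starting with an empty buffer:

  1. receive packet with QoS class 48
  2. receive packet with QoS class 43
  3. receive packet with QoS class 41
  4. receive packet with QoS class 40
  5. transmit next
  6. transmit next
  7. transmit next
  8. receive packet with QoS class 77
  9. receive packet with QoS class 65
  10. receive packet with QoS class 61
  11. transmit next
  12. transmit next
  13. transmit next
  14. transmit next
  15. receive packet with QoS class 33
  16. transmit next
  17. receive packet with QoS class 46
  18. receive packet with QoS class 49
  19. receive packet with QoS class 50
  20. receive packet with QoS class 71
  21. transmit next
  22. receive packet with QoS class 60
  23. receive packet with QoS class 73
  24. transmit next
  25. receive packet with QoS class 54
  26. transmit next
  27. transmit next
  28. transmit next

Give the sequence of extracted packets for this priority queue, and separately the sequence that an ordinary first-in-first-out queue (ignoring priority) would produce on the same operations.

insert 48 → {48}
insert 43 → {48, 43}
insert 41 → {48, 43, 41}
insert 40 → {48, 43, 41, 40}
transmit next → 48; now {43, 41, 40}
transmit next → 43; now {41, 40}
transmit next → 41; now {40}
insert 77 → {77, 40}
insert 65 → {77, 65, 40}
insert 61 → {77, 65, 61, 40}
transmit next → 77; now {65, 61, 40}
transmit next → 65; now {61, 40}
transmit next → 61; now {40}
transmit next → 40; now {}
insert 33 → {33}
transmit next → 33; now {}
insert 46 → {46}
insert 49 → {49, 46}
insert 50 → {50, 49, 46}
insert 71 → {71, 50, 49, 46}
transmit next → 71; now {50, 49, 46}
insert 60 → {60, 50, 49, 46}
insert 73 → {73, 60, 50, 49, 46}
transmit next → 73; now {60, 50, 49, 46}
insert 54 → {60, 54, 50, 49, 46}
transmit next → 60; now {54, 50, 49, 46}
transmit next → 54; now {50, 49, 46}
transmit next → 50; now {49, 46}

priority queue: [48, 43, 41, 77, 65, 61, 40, 33, 71, 73, 60, 54, 50]; FIFO queue: 48, 43, 41, 40, 77, 65, 61, 33, 46, 49, 50, 71, 60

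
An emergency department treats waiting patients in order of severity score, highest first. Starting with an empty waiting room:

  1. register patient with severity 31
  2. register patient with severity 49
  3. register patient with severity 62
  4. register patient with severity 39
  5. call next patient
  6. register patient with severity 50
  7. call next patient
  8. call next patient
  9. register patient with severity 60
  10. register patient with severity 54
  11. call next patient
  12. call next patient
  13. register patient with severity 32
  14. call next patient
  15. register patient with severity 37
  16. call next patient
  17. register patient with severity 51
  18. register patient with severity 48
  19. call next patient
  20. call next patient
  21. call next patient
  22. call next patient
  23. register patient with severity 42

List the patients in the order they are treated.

62 → 50 → 49 → 60 → 54 → 39 → 37 → 51 → 48 → 32 → 31

insert 31 → {31}
insert 49 → {49, 31}
insert 62 → {62, 49, 31}
insert 39 → {62, 49, 39, 31}
call next patient → 62; now {49, 39, 31}
insert 50 → {50, 49, 39, 31}
call next patient → 50; now {49, 39, 31}
call next patient → 49; now {39, 31}
insert 60 → {60, 39, 31}
insert 54 → {60, 54, 39, 31}
call next patient → 60; now {54, 39, 31}
call next patient → 54; now {39, 31}
insert 32 → {39, 32, 31}
call next patient → 39; now {32, 31}
insert 37 → {37, 32, 31}
call next patient → 37; now {32, 31}
insert 51 → {51, 32, 31}
insert 48 → {51, 48, 32, 31}
call next patient → 51; now {48, 32, 31}
call next patient → 48; now {32, 31}
call next patient → 32; now {31}
call next patient → 31; now {}
insert 42 → {42}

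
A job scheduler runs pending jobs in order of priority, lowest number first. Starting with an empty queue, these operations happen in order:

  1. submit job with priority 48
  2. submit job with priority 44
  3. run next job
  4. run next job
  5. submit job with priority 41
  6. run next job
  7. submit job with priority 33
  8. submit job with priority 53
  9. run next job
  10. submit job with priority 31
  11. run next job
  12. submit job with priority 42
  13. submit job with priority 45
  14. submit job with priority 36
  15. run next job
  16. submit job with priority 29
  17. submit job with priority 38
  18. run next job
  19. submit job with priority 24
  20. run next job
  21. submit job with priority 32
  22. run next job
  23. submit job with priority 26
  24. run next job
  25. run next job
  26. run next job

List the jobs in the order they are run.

[44, 48, 41, 33, 31, 36, 29, 24, 32, 26, 38, 42]

insert 48 → {48}
insert 44 → {44, 48}
run next job → 44; now {48}
run next job → 48; now {}
insert 41 → {41}
run next job → 41; now {}
insert 33 → {33}
insert 53 → {33, 53}
run next job → 33; now {53}
insert 31 → {31, 53}
run next job → 31; now {53}
insert 42 → {42, 53}
insert 45 → {42, 45, 53}
insert 36 → {36, 42, 45, 53}
run next job → 36; now {42, 45, 53}
insert 29 → {29, 42, 45, 53}
insert 38 → {29, 38, 42, 45, 53}
run next job → 29; now {38, 42, 45, 53}
insert 24 → {24, 38, 42, 45, 53}
run next job → 24; now {38, 42, 45, 53}
insert 32 → {32, 38, 42, 45, 53}
run next job → 32; now {38, 42, 45, 53}
insert 26 → {26, 38, 42, 45, 53}
run next job → 26; now {38, 42, 45, 53}
run next job → 38; now {42, 45, 53}
run next job → 42; now {45, 53}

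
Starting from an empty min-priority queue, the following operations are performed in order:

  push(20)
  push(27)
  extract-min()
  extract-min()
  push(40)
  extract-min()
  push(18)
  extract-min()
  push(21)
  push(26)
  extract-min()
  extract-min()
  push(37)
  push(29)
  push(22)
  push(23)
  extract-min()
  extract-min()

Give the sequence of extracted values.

[20, 27, 40, 18, 21, 26, 22, 23]

insert 20 → {20}
insert 27 → {20, 27}
extract-min → 20; now {27}
extract-min → 27; now {}
insert 40 → {40}
extract-min → 40; now {}
insert 18 → {18}
extract-min → 18; now {}
insert 21 → {21}
insert 26 → {21, 26}
extract-min → 21; now {26}
extract-min → 26; now {}
insert 37 → {37}
insert 29 → {29, 37}
insert 22 → {22, 29, 37}
insert 23 → {22, 23, 29, 37}
extract-min → 22; now {23, 29, 37}
extract-min → 23; now {29, 37}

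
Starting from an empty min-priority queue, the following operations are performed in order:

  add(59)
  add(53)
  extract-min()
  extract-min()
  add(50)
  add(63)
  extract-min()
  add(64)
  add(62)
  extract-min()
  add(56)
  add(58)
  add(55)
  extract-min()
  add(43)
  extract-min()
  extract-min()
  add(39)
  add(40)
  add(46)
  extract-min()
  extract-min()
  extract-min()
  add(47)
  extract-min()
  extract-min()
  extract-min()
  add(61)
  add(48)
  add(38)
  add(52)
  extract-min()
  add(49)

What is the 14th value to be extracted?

38

insert 59 → {59}
insert 53 → {53, 59}
extract-min → 53; now {59}
extract-min → 59; now {}
insert 50 → {50}
insert 63 → {50, 63}
extract-min → 50; now {63}
insert 64 → {63, 64}
insert 62 → {62, 63, 64}
extract-min → 62; now {63, 64}
insert 56 → {56, 63, 64}
insert 58 → {56, 58, 63, 64}
insert 55 → {55, 56, 58, 63, 64}
extract-min → 55; now {56, 58, 63, 64}
insert 43 → {43, 56, 58, 63, 64}
extract-min → 43; now {56, 58, 63, 64}
extract-min → 56; now {58, 63, 64}
insert 39 → {39, 58, 63, 64}
insert 40 → {39, 40, 58, 63, 64}
insert 46 → {39, 40, 46, 58, 63, 64}
extract-min → 39; now {40, 46, 58, 63, 64}
extract-min → 40; now {46, 58, 63, 64}
extract-min → 46; now {58, 63, 64}
insert 47 → {47, 58, 63, 64}
extract-min → 47; now {58, 63, 64}
extract-min → 58; now {63, 64}
extract-min → 63; now {64}
insert 61 → {61, 64}
insert 48 → {48, 61, 64}
insert 38 → {38, 48, 61, 64}
insert 52 → {38, 48, 52, 61, 64}
extract-min → 38; now {48, 52, 61, 64}
insert 49 → {48, 49, 52, 61, 64}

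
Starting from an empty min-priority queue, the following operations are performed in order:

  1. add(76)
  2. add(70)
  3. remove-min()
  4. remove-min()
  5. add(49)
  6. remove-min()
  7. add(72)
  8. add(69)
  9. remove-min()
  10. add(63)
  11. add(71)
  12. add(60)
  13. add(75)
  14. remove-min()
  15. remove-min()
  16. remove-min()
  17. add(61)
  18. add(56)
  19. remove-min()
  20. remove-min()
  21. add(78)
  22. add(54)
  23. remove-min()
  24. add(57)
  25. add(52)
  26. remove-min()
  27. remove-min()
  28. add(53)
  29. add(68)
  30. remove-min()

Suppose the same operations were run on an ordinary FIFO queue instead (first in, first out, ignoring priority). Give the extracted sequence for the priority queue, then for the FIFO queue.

insert 76 → {76}
insert 70 → {70, 76}
remove-min → 70; now {76}
remove-min → 76; now {}
insert 49 → {49}
remove-min → 49; now {}
insert 72 → {72}
insert 69 → {69, 72}
remove-min → 69; now {72}
insert 63 → {63, 72}
insert 71 → {63, 71, 72}
insert 60 → {60, 63, 71, 72}
insert 75 → {60, 63, 71, 72, 75}
remove-min → 60; now {63, 71, 72, 75}
remove-min → 63; now {71, 72, 75}
remove-min → 71; now {72, 75}
insert 61 → {61, 72, 75}
insert 56 → {56, 61, 72, 75}
remove-min → 56; now {61, 72, 75}
remove-min → 61; now {72, 75}
insert 78 → {72, 75, 78}
insert 54 → {54, 72, 75, 78}
remove-min → 54; now {72, 75, 78}
insert 57 → {57, 72, 75, 78}
insert 52 → {52, 57, 72, 75, 78}
remove-min → 52; now {57, 72, 75, 78}
remove-min → 57; now {72, 75, 78}
insert 53 → {53, 72, 75, 78}
insert 68 → {53, 68, 72, 75, 78}
remove-min → 53; now {68, 72, 75, 78}

priority queue: [70, 76, 49, 69, 60, 63, 71, 56, 61, 54, 52, 57, 53]; FIFO queue: [76, 70, 49, 72, 69, 63, 71, 60, 75, 61, 56, 78, 54]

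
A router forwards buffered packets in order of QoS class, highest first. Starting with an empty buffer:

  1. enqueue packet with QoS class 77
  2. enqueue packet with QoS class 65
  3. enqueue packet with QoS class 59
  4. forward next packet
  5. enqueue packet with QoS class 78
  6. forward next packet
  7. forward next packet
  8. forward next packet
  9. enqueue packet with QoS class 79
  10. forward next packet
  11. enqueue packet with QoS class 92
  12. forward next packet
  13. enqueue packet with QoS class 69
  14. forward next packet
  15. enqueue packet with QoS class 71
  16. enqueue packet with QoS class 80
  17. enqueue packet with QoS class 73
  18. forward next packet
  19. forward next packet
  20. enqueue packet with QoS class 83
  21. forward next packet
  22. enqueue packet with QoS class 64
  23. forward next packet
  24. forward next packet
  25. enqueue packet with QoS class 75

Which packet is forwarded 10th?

83

insert 77 → {77}
insert 65 → {77, 65}
insert 59 → {77, 65, 59}
forward next packet → 77; now {65, 59}
insert 78 → {78, 65, 59}
forward next packet → 78; now {65, 59}
forward next packet → 65; now {59}
forward next packet → 59; now {}
insert 79 → {79}
forward next packet → 79; now {}
insert 92 → {92}
forward next packet → 92; now {}
insert 69 → {69}
forward next packet → 69; now {}
insert 71 → {71}
insert 80 → {80, 71}
insert 73 → {80, 73, 71}
forward next packet → 80; now {73, 71}
forward next packet → 73; now {71}
insert 83 → {83, 71}
forward next packet → 83; now {71}
insert 64 → {71, 64}
forward next packet → 71; now {64}
forward next packet → 64; now {}
insert 75 → {75}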